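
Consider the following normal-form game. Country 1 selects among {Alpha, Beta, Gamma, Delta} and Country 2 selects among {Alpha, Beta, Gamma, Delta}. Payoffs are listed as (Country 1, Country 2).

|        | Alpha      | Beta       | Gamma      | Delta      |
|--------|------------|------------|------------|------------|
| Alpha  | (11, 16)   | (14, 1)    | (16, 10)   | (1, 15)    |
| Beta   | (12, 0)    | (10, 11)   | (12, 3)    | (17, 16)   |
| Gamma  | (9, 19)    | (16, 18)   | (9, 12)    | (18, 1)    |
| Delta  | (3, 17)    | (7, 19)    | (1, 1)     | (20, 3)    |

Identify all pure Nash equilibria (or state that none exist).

Find each player's best response to every opponent strategy; NE are the intersections.
Country 1's best responses — vs Alpha: Beta (payoff 12); vs Beta: Gamma (payoff 16); vs Gamma: Alpha (payoff 16); vs Delta: Delta (payoff 20).
Country 2's best responses — vs Alpha: Alpha (payoff 16); vs Beta: Delta (payoff 16); vs Gamma: Alpha (payoff 19); vs Delta: Beta (payoff 19).
No cell has both players best-responding. For instance, Country 1's best reply to Alpha is Beta, but against Beta Country 2 prefers Delta over Alpha.

No pure-strategy Nash equilibrium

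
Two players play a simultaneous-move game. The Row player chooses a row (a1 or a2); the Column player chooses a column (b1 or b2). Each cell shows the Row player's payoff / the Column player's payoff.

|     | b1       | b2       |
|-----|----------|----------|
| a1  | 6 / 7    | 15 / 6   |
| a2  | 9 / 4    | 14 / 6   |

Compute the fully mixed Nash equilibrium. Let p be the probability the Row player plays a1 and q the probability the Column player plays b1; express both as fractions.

Each player's mixing probability is pinned down by making the *other* player indifferent.
The Column player indifferent between b1 and b2: p·7 + (1−p)·4 = p·6 + (1−p)·6 ⟹ 4 + 3p = 6 + 0p ⟹ p = 2/3.
The Row player indifferent between a1 and a2: q·6 + (1−q)·15 = q·9 + (1−q)·14 ⟹ 15 + (-9)q = 14 + (-5)q ⟹ q = 1/4.

p = 2/3, q = 1/4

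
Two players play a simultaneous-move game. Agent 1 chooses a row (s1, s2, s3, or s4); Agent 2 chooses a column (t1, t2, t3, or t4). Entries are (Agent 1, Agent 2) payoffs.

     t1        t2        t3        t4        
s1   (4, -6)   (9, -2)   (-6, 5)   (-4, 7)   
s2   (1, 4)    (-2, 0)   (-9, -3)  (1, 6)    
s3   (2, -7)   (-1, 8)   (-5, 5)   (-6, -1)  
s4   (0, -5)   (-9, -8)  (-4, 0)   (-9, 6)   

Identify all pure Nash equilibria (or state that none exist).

(s2, t4)

A profile is a Nash equilibrium when each player is best-responding to the other.
Agent 1's best responses — vs t1: s1 (payoff 4); vs t2: s1 (payoff 9); vs t3: s4 (payoff -4); vs t4: s2 (payoff 1).
Agent 2's best responses — vs s1: t4 (payoff 7); vs s2: t4 (payoff 6); vs s3: t2 (payoff 8); vs s4: t4 (payoff 6).
The only mutual best response is (s2, t4); neither player gains by switching there.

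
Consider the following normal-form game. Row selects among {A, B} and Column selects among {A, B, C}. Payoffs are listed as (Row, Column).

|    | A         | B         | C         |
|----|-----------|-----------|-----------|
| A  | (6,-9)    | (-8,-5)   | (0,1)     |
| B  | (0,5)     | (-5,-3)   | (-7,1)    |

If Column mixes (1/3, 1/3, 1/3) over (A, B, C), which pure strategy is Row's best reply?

A

Row's best reply maximizes expected payoff against the mix.
A: (1/3)·6 + (1/3)·(-8) + (1/3)·0 = -2/3
B: (1/3)·0 + (1/3)·(-5) + (1/3)·(-7) = -4
Highest expected payoff is -2/3, from A.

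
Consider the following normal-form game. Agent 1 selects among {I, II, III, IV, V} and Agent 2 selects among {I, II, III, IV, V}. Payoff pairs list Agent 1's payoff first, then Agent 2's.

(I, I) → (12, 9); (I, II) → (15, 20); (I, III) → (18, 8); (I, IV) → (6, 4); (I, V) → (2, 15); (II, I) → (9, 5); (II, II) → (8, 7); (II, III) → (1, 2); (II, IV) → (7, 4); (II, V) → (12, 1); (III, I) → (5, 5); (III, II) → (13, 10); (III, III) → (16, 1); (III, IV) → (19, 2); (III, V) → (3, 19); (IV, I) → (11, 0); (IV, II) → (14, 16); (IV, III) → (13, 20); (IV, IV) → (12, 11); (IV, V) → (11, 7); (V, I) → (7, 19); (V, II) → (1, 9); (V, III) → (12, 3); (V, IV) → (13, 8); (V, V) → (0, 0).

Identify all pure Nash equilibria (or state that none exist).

(I, II)

Find each player's best response to every opponent strategy; NE are the intersections.
Agent 1's best responses — vs I: I (payoff 12); vs II: I (payoff 15); vs III: I (payoff 18); vs IV: III (payoff 19); vs V: II (payoff 12).
Agent 2's best responses — vs I: II (payoff 20); vs II: II (payoff 7); vs III: V (payoff 19); vs IV: III (payoff 20); vs V: I (payoff 19).
The only mutual best response is (I, II); neither player gains by switching there.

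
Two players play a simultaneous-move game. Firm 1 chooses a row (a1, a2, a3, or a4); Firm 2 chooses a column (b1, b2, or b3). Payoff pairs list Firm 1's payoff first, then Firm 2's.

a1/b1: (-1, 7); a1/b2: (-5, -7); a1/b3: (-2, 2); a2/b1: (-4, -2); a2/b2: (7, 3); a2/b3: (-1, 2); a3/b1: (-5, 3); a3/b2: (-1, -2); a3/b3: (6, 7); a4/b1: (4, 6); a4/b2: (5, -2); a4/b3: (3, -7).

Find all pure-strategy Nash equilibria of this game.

A profile is a Nash equilibrium when each player is best-responding to the other.
Firm 1's best responses — vs b1: a4 (payoff 4); vs b2: a2 (payoff 7); vs b3: a3 (payoff 6).
Firm 2's best responses — vs a1: b1 (payoff 7); vs a2: b2 (payoff 3); vs a3: b3 (payoff 7); vs a4: b1 (payoff 6).
Mutual best responses occur at (a2, b2), (a3, b3), and (a4, b1); at each, neither player gains by switching.

(a2, b2), (a3, b3), and (a4, b1)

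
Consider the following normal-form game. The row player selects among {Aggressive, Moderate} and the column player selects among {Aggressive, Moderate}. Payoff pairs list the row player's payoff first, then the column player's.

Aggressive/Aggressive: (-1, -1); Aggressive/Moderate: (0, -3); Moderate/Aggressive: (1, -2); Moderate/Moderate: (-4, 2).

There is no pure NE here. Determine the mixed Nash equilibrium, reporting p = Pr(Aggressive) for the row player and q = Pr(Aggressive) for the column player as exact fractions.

p = 2/3, q = 2/3

Each player's mixing probability is pinned down by making the *other* player indifferent.
The column player indifferent between Aggressive and Moderate: p·(-1) + (1−p)·(-2) = p·(-3) + (1−p)·2 ⟹ (-2) + 1p = 2 + (-5)p ⟹ p = 2/3.
The row player indifferent between Aggressive and Moderate: q·(-1) + (1−q)·0 = q·1 + (1−q)·(-4) ⟹ 0 + (-1)q = (-4) + 5q ⟹ q = 2/3.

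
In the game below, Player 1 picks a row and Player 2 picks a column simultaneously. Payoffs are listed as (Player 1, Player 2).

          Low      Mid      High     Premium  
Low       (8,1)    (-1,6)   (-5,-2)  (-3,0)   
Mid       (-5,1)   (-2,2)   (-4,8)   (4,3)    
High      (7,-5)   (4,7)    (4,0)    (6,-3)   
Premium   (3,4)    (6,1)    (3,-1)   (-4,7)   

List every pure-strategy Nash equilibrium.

Check mutual best responses: a cell is a NE iff neither player can gain by unilaterally deviating.
Player 1's best responses — vs Low: Low (payoff 8); vs Mid: Premium (payoff 6); vs High: High (payoff 4); vs Premium: High (payoff 6).
Player 2's best responses — vs Low: Mid (payoff 6); vs Mid: High (payoff 8); vs High: Mid (payoff 7); vs Premium: Premium (payoff 7).
No cell has both players best-responding. For instance, Player 1's best reply to Mid is Premium, but against Premium Player 2 prefers Premium over Mid.

None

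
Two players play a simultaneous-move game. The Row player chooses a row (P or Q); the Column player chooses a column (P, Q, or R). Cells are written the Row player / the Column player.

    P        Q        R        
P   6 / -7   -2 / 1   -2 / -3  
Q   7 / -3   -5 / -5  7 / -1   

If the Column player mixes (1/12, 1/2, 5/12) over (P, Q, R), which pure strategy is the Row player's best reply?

Compute the Row player's expected payoff from each pure strategy against the given mix.
P: (1/12)·6 + (1/2)·(-2) + (5/12)·(-2) = -4/3
Q: (1/12)·7 + (1/2)·(-5) + (5/12)·7 = 1
Highest expected payoff is 1, from Q.

Q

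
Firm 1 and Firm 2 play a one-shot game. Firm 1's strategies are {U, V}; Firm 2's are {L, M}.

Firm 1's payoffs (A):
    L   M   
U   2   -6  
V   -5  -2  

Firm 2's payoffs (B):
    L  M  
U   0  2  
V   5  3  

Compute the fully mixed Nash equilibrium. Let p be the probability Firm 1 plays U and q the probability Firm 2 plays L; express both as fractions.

p = 1/2, q = 4/11

Each player's mixing probability is pinned down by making the *other* player indifferent.
Firm 2 indifferent between L and M: p·0 + (1−p)·5 = p·2 + (1−p)·3 ⟹ 5 + (-5)p = 3 + (-1)p ⟹ p = 1/2.
Firm 1 indifferent between U and V: q·2 + (1−q)·(-6) = q·(-5) + (1−q)·(-2) ⟹ (-6) + 8q = (-2) + (-3)q ⟹ q = 4/11.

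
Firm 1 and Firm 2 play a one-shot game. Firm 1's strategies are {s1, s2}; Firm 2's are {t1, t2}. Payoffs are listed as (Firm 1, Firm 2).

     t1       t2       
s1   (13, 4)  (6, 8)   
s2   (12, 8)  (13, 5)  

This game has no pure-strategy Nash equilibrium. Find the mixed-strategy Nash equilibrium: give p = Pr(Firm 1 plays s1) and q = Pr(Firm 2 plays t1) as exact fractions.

p = 3/7, q = 7/8

Each player's mixing probability is pinned down by making the *other* player indifferent.
Firm 2 indifferent between t1 and t2: p·4 + (1−p)·8 = p·8 + (1−p)·5 ⟹ 8 + (-4)p = 5 + 3p ⟹ p = 3/7.
Firm 1 indifferent between s1 and s2: q·13 + (1−q)·6 = q·12 + (1−q)·13 ⟹ 6 + 7q = 13 + (-1)q ⟹ q = 7/8.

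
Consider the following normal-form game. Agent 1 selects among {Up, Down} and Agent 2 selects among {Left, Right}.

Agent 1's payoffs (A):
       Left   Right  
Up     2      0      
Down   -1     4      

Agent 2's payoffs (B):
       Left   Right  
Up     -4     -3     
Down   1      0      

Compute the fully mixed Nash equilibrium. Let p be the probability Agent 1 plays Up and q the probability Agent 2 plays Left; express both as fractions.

p = 1/2, q = 4/7

Each player's mixing probability is pinned down by making the *other* player indifferent.
Agent 2 indifferent between Left and Right: p·(-4) + (1−p)·1 = p·(-3) + (1−p)·0 ⟹ 1 + (-5)p = 0 + (-3)p ⟹ p = 1/2.
Agent 1 indifferent between Up and Down: q·2 + (1−q)·0 = q·(-1) + (1−q)·4 ⟹ 0 + 2q = 4 + (-5)q ⟹ q = 4/7.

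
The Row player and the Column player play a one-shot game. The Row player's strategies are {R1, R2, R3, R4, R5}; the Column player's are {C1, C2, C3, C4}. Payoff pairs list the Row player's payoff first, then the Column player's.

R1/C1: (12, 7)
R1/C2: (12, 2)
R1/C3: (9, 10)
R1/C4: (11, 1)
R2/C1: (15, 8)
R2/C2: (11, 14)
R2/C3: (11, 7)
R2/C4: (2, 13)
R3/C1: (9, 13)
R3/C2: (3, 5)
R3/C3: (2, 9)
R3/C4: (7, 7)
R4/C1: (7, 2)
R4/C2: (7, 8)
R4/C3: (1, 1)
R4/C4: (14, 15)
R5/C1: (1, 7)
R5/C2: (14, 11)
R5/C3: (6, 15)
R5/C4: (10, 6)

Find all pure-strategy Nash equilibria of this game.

Check mutual best responses: a cell is a NE iff neither player can gain by unilaterally deviating.
The Row player's best responses — vs C1: R2 (payoff 15); vs C2: R5 (payoff 14); vs C3: R2 (payoff 11); vs C4: R4 (payoff 14).
The Column player's best responses — vs R1: C3 (payoff 10); vs R2: C2 (payoff 14); vs R3: C1 (payoff 13); vs R4: C4 (payoff 15); vs R5: C3 (payoff 15).
The only mutual best response is (R4, C4); neither player gains by switching there.

(R4, C4)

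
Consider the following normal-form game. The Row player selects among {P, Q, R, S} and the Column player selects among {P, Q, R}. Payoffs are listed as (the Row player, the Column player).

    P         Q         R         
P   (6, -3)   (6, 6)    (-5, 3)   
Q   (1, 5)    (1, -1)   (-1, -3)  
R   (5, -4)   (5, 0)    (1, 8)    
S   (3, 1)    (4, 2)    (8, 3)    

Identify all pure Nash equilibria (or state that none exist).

(P, Q) and (S, R)

Find each player's best response to every opponent strategy; NE are the intersections.
The Row player's best responses — vs P: P (payoff 6); vs Q: P (payoff 6); vs R: S (payoff 8).
The Column player's best responses — vs P: Q (payoff 6); vs Q: P (payoff 5); vs R: R (payoff 8); vs S: R (payoff 3).
Mutual best responses occur at (P, Q) and (S, R); at each, neither player gains by switching.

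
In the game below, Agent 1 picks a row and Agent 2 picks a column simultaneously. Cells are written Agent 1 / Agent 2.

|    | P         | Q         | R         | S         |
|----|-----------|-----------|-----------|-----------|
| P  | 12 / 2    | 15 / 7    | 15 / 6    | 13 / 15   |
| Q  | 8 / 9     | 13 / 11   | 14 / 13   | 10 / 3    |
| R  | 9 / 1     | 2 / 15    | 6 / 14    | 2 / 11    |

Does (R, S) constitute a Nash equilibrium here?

Holding Agent 2 at S: Agent 1 gets 2 from R but could get 13 by switching to P. Agent 1 has a profitable deviation.

No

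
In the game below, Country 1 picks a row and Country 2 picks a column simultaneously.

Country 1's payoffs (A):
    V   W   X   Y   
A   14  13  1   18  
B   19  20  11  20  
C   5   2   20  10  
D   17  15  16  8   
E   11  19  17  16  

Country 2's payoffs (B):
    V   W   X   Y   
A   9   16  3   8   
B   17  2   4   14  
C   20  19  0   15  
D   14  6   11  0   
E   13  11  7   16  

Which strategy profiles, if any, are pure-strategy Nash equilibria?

(B, V)

Find each player's best response to every opponent strategy; NE are the intersections.
Country 1's best responses — vs V: B (payoff 19); vs W: B (payoff 20); vs X: C (payoff 20); vs Y: B (payoff 20).
Country 2's best responses — vs A: W (payoff 16); vs B: V (payoff 17); vs C: V (payoff 20); vs D: V (payoff 14); vs E: Y (payoff 16).
The only mutual best response is (B, V); neither player gains by switching there.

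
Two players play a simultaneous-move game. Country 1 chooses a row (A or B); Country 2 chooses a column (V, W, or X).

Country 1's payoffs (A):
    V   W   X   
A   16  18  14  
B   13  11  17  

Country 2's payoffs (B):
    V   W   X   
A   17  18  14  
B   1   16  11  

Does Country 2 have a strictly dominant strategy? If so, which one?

Check whether one of Country 2's strategies beats all alternatives regardless of what the opponent does.
W strictly dominates: vs A: 18 > each of {17, 14}; vs B: 16 > each of {1, 11}.

W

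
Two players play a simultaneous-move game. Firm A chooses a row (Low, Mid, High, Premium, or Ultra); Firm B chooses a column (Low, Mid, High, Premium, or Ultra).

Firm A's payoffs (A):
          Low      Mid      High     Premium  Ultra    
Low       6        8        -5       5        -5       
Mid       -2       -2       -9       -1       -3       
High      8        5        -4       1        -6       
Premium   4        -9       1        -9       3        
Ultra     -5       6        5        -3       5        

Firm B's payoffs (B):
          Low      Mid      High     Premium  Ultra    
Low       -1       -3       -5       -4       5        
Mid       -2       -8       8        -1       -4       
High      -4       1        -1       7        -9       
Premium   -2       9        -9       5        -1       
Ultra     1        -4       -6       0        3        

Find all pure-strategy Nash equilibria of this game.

A profile is a Nash equilibrium when each player is best-responding to the other.
Firm A's best responses — vs Low: High (payoff 8); vs Mid: Low (payoff 8); vs High: Ultra (payoff 5); vs Premium: Low (payoff 5); vs Ultra: Ultra (payoff 5).
Firm B's best responses — vs Low: Ultra (payoff 5); vs Mid: High (payoff 8); vs High: Premium (payoff 7); vs Premium: Mid (payoff 9); vs Ultra: Ultra (payoff 3).
The only mutual best response is (Ultra, Ultra); neither player gains by switching there.

(Ultra, Ultra)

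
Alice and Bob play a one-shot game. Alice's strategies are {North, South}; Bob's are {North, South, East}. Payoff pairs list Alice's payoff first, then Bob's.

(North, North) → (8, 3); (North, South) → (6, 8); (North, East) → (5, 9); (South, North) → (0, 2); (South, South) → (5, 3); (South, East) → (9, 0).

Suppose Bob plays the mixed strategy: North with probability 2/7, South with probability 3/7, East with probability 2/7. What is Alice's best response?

North

Alice's best reply maximizes expected payoff against the mix.
North: (2/7)·8 + (3/7)·6 + (2/7)·5 = 44/7
South: (2/7)·0 + (3/7)·5 + (2/7)·9 = 33/7
Highest expected payoff is 44/7, from North.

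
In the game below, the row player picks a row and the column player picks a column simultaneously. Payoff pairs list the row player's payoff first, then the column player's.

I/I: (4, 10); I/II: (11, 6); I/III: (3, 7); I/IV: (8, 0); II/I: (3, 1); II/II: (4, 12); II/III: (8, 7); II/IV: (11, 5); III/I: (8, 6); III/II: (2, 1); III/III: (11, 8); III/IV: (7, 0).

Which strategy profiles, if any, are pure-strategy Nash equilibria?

Find each player's best response to every opponent strategy; NE are the intersections.
The row player's best responses — vs I: III (payoff 8); vs II: I (payoff 11); vs III: III (payoff 11); vs IV: II (payoff 11).
The column player's best responses — vs I: I (payoff 10); vs II: II (payoff 12); vs III: III (payoff 8).
The only mutual best response is (III, III); neither player gains by switching there.

(III, III)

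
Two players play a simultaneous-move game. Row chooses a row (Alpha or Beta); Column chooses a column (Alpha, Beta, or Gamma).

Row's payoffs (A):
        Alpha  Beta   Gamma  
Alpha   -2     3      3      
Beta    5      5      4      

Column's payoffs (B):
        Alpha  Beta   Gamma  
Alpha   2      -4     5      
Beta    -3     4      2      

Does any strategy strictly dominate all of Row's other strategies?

A strategy is strictly dominant if it gives Row a strictly higher payoff than every other strategy, against every choice by the opponent.
Beta strictly dominates: vs Alpha: 5 > -2; vs Beta: 5 > 3; vs Gamma: 4 > 3.

Beta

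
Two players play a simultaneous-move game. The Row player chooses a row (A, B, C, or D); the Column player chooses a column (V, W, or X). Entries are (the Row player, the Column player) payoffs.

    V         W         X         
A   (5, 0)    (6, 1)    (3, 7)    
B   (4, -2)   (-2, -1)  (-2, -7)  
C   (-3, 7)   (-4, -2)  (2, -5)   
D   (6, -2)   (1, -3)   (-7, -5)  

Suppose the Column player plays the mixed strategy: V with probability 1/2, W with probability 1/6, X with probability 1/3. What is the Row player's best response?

A

Compute the Row player's expected payoff from each pure strategy against the given mix.
A: (1/2)·5 + (1/6)·6 + (1/3)·3 = 9/2
B: (1/2)·4 + (1/6)·(-2) + (1/3)·(-2) = 1
C: (1/2)·(-3) + (1/6)·(-4) + (1/3)·2 = -3/2
D: (1/2)·6 + (1/6)·1 + (1/3)·(-7) = 5/6
Highest expected payoff is 9/2, from A.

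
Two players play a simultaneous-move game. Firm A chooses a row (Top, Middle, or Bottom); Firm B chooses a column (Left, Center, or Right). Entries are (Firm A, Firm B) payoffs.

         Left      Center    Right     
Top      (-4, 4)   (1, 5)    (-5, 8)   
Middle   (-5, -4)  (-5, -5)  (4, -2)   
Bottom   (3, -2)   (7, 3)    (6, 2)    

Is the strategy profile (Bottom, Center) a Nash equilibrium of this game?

Holding Firm B at Center: Firm A gets 7 from Bottom, versus 1 from Top, -5 from Middle. No profitable deviation for Firm A.
Holding Firm A at Bottom: Firm B gets 3 from Center, versus -2 from Left, 2 from Right. No profitable deviation for Firm B either.

Yes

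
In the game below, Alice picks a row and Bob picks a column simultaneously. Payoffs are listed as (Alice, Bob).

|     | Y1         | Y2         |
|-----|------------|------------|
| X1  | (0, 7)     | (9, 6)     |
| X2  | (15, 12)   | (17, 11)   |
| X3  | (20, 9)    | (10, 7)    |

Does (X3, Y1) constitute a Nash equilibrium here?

Holding Bob at Y1: Alice gets 20 from X3, versus 0 from X1, 15 from X2. No profitable deviation for Alice.
Holding Alice at X3: Bob gets 9 from Y1, versus 7 from Y2. No profitable deviation for Bob either.

Yes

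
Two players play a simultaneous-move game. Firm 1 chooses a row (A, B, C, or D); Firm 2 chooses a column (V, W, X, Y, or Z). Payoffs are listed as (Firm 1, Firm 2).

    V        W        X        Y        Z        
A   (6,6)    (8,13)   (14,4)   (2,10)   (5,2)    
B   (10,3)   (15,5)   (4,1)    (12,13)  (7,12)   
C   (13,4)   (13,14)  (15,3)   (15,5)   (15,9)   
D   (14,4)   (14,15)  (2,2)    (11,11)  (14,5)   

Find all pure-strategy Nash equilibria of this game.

Check mutual best responses: a cell is a NE iff neither player can gain by unilaterally deviating.
Firm 1's best responses — vs V: D (payoff 14); vs W: B (payoff 15); vs X: C (payoff 15); vs Y: C (payoff 15); vs Z: C (payoff 15).
Firm 2's best responses — vs A: W (payoff 13); vs B: Y (payoff 13); vs C: W (payoff 14); vs D: W (payoff 15).
No cell has both players best-responding. For instance, Firm 1's best reply to W is B, but against B Firm 2 prefers Y over W.

No pure-strategy Nash equilibrium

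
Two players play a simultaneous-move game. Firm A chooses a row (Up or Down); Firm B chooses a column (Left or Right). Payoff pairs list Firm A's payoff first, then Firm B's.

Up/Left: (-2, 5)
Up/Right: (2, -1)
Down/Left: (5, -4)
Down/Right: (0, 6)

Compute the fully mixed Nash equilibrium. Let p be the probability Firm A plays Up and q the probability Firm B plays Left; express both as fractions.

p = 5/8, q = 2/9

Each player's mixing probability is pinned down by making the *other* player indifferent.
Firm B indifferent between Left and Right: p·5 + (1−p)·(-4) = p·(-1) + (1−p)·6 ⟹ (-4) + 9p = 6 + (-7)p ⟹ p = 5/8.
Firm A indifferent between Up and Down: q·(-2) + (1−q)·2 = q·5 + (1−q)·0 ⟹ 2 + (-4)q = 0 + 5q ⟹ q = 2/9.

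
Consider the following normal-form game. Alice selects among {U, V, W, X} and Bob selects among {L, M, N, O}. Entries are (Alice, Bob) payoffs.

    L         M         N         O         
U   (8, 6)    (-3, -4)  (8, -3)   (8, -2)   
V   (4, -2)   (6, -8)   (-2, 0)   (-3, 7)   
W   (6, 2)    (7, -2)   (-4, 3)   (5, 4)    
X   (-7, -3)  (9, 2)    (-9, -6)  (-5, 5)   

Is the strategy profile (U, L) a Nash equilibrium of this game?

Holding Bob at L: Alice gets 8 from U, versus 4 from V, 6 from W, -7 from X. No profitable deviation for Alice.
Holding Alice at U: Bob gets 6 from L, versus -4 from M, -3 from N, -2 from O. No profitable deviation for Bob either.

Yes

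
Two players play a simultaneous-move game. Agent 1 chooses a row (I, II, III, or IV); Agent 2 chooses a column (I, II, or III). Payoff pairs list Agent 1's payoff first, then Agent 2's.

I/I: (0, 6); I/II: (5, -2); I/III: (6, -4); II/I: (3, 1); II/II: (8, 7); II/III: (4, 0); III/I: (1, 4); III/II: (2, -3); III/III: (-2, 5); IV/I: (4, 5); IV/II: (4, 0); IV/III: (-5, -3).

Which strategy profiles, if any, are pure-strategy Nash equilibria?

(II, II) and (IV, I)

Find each player's best response to every opponent strategy; NE are the intersections.
Agent 1's best responses — vs I: IV (payoff 4); vs II: II (payoff 8); vs III: I (payoff 6).
Agent 2's best responses — vs I: I (payoff 6); vs II: II (payoff 7); vs III: III (payoff 5); vs IV: I (payoff 5).
Mutual best responses occur at (II, II) and (IV, I); at each, neither player gains by switching.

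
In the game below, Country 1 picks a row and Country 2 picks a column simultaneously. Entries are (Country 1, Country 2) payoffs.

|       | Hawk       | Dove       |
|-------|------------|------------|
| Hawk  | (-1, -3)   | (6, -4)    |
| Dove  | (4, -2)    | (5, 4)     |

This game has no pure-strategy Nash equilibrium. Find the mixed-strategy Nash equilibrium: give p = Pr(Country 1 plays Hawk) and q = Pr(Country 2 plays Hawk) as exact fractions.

p = 6/7, q = 1/6

In a mixed NE each player is indifferent between their pure strategies, so the opponent's mix sets the indifference.
Country 2 indifferent between Hawk and Dove: p·(-3) + (1−p)·(-2) = p·(-4) + (1−p)·4 ⟹ (-2) + (-1)p = 4 + (-8)p ⟹ p = 6/7.
Country 1 indifferent between Hawk and Dove: q·(-1) + (1−q)·6 = q·4 + (1−q)·5 ⟹ 6 + (-7)q = 5 + (-1)q ⟹ q = 1/6.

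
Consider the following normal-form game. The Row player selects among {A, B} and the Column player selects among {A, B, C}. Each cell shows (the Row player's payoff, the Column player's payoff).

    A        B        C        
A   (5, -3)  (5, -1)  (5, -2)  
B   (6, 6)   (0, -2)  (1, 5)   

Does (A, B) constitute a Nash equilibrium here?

Yes

Holding the Column player at B: the Row player gets 5 from A, versus 0 from B. No profitable deviation for the Row player.
Holding the Row player at A: the Column player gets -1 from B, versus -3 from A, -2 from C. No profitable deviation for the Column player either.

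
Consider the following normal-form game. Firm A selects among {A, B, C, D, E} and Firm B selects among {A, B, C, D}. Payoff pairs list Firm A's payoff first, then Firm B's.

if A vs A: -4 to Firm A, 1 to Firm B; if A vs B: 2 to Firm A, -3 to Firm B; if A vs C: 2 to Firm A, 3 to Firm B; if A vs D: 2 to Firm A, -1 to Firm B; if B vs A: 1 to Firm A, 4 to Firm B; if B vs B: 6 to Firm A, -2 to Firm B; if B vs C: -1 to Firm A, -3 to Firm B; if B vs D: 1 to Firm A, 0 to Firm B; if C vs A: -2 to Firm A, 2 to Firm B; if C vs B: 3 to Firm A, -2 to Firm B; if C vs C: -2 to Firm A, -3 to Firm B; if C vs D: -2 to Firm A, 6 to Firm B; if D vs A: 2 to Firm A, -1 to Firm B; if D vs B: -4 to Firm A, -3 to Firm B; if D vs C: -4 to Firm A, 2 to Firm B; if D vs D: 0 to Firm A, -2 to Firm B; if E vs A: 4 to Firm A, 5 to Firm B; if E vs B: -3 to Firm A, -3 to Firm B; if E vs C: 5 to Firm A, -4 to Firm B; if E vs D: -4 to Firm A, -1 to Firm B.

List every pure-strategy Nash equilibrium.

Find each player's best response to every opponent strategy; NE are the intersections.
Firm A's best responses — vs A: E (payoff 4); vs B: B (payoff 6); vs C: E (payoff 5); vs D: A (payoff 2).
Firm B's best responses — vs A: C (payoff 3); vs B: A (payoff 4); vs C: D (payoff 6); vs D: C (payoff 2); vs E: A (payoff 5).
The only mutual best response is (E, A); neither player gains by switching there.

(E, A)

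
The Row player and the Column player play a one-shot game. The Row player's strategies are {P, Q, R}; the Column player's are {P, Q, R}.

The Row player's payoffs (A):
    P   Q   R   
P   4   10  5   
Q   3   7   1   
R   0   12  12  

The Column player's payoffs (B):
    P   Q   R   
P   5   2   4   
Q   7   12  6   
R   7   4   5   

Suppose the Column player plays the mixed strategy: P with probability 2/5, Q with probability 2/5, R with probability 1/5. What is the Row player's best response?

Compute the Row player's expected payoff from each pure strategy against the given mix.
P: (2/5)·4 + (2/5)·10 + (1/5)·5 = 33/5
Q: (2/5)·3 + (2/5)·7 + (1/5)·1 = 21/5
R: (2/5)·0 + (2/5)·12 + (1/5)·12 = 36/5
Highest expected payoff is 36/5, from R.

R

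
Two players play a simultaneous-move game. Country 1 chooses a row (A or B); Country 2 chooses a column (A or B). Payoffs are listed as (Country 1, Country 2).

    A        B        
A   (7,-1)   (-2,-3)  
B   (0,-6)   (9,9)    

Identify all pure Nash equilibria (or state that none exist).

(A, A) and (B, B)

Find each player's best response to every opponent strategy; NE are the intersections.
Country 1's best responses — vs A: A (payoff 7); vs B: B (payoff 9).
Country 2's best responses — vs A: A (payoff -1); vs B: B (payoff 9).
Mutual best responses occur at (A, A) and (B, B); at each, neither player gains by switching.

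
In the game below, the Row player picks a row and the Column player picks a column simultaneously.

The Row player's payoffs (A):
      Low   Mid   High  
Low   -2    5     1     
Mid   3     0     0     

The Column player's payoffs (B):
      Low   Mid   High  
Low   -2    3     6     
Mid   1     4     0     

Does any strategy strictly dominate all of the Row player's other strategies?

A strategy is strictly dominant if it gives the Row player a strictly higher payoff than every other strategy, against every choice by the opponent.
Low is not dominant: against Low, Mid gives 3 > -2.
Mid is not dominant: against Mid, Low gives 5 > 0.
No single strategy is best against every opponent action.

None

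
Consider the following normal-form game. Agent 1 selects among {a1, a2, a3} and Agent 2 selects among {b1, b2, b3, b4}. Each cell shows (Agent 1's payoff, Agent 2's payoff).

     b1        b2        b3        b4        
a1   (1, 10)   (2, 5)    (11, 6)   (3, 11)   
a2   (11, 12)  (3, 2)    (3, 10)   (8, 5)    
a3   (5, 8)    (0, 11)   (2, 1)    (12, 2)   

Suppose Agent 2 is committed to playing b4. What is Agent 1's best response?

a3

With Agent 2 fixed at b4, Agent 1's payoffs are: a1 → 3, a2 → 8, a3 → 12.
The maximum is 12, achieved by a3.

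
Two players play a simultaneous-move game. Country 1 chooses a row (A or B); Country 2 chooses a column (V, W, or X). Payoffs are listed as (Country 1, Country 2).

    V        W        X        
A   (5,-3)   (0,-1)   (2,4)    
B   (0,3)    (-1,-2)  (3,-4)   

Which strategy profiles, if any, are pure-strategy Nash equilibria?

None

Check mutual best responses: a cell is a NE iff neither player can gain by unilaterally deviating.
Country 1's best responses — vs V: A (payoff 5); vs W: A (payoff 0); vs X: B (payoff 3).
Country 2's best responses — vs A: X (payoff 4); vs B: V (payoff 3).
No cell has both players best-responding. For instance, Country 1's best reply to V is A, but against A Country 2 prefers X over V.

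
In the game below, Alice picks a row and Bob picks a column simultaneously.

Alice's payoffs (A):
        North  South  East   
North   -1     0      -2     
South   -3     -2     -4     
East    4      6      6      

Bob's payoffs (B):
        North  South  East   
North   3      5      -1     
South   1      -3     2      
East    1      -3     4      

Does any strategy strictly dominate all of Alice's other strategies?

East

A strategy is strictly dominant if it gives Alice a strictly higher payoff than every other strategy, against every choice by the opponent.
East strictly dominates: vs North: 4 > each of {-1, -3}; vs South: 6 > each of {0, -2}; vs East: 6 > each of {-2, -4}.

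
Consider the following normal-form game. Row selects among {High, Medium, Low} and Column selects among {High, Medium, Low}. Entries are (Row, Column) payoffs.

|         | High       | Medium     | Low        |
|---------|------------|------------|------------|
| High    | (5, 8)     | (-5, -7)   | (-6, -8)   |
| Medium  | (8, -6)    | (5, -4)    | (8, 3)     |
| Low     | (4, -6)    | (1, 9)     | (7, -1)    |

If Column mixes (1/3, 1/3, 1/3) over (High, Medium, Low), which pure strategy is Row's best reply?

Row's best reply maximizes expected payoff against the mix.
High: (1/3)·5 + (1/3)·(-5) + (1/3)·(-6) = -2
Medium: (1/3)·8 + (1/3)·5 + (1/3)·8 = 7
Low: (1/3)·4 + (1/3)·1 + (1/3)·7 = 4
Highest expected payoff is 7, from Medium.

Medium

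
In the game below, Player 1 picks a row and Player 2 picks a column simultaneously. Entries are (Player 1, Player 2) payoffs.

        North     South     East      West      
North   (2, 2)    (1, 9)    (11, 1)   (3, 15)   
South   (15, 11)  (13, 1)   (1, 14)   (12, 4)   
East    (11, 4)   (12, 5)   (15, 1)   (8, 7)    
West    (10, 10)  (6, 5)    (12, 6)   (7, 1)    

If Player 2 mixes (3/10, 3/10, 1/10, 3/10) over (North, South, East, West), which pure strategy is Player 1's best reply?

Compute Player 1's expected payoff from each pure strategy against the given mix.
North: (3/10)·2 + (3/10)·1 + (1/10)·11 + (3/10)·3 = 29/10
South: (3/10)·15 + (3/10)·13 + (1/10)·1 + (3/10)·12 = 121/10
East: (3/10)·11 + (3/10)·12 + (1/10)·15 + (3/10)·8 = 54/5
West: (3/10)·10 + (3/10)·6 + (1/10)·12 + (3/10)·7 = 81/10
Highest expected payoff is 121/10, from South.

South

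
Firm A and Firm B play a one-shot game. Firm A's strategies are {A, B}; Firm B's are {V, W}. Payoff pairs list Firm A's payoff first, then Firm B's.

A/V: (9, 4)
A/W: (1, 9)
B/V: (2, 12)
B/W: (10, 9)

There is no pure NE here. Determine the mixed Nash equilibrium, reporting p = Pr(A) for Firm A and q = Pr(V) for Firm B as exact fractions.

In a mixed NE each player is indifferent between their pure strategies, so the opponent's mix sets the indifference.
Firm B indifferent between V and W: p·4 + (1−p)·12 = p·9 + (1−p)·9 ⟹ 12 + (-8)p = 9 + 0p ⟹ p = 3/8.
Firm A indifferent between A and B: q·9 + (1−q)·1 = q·2 + (1−q)·10 ⟹ 1 + 8q = 10 + (-8)q ⟹ q = 9/16.

p = 3/8, q = 9/16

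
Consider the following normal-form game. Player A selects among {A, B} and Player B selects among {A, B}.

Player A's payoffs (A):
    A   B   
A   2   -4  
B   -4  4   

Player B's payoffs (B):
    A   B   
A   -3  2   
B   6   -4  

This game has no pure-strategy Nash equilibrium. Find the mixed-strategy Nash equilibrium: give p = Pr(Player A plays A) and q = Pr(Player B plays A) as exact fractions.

p = 2/3, q = 4/7

In a mixed NE each player is indifferent between their pure strategies, so the opponent's mix sets the indifference.
Player B indifferent between A and B: p·(-3) + (1−p)·6 = p·2 + (1−p)·(-4) ⟹ 6 + (-9)p = (-4) + 6p ⟹ p = 2/3.
Player A indifferent between A and B: q·2 + (1−q)·(-4) = q·(-4) + (1−q)·4 ⟹ (-4) + 6q = 4 + (-8)q ⟹ q = 4/7.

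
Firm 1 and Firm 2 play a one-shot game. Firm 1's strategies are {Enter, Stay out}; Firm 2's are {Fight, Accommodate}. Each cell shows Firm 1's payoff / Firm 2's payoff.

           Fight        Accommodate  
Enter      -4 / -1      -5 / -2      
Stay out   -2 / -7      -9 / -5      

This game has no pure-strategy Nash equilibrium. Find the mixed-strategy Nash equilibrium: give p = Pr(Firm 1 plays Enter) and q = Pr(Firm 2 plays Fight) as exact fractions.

p = 2/3, q = 2/3

In a mixed NE each player is indifferent between their pure strategies, so the opponent's mix sets the indifference.
Firm 2 indifferent between Fight and Accommodate: p·(-1) + (1−p)·(-7) = p·(-2) + (1−p)·(-5) ⟹ (-7) + 6p = (-5) + 3p ⟹ p = 2/3.
Firm 1 indifferent between Enter and Stay out: q·(-4) + (1−q)·(-5) = q·(-2) + (1−q)·(-9) ⟹ (-5) + 1q = (-9) + 7q ⟹ q = 2/3.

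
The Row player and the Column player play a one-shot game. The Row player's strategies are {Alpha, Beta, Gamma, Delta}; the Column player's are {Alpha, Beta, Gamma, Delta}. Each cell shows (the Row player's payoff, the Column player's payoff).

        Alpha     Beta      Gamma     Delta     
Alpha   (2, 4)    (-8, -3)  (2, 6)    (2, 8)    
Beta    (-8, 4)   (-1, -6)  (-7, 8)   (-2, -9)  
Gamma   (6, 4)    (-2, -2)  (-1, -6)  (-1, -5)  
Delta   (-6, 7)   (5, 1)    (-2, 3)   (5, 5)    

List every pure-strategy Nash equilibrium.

(Gamma, Alpha)

A profile is a Nash equilibrium when each player is best-responding to the other.
The Row player's best responses — vs Alpha: Gamma (payoff 6); vs Beta: Delta (payoff 5); vs Gamma: Alpha (payoff 2); vs Delta: Delta (payoff 5).
The Column player's best responses — vs Alpha: Delta (payoff 8); vs Beta: Gamma (payoff 8); vs Gamma: Alpha (payoff 4); vs Delta: Alpha (payoff 7).
The only mutual best response is (Gamma, Alpha); neither player gains by switching there.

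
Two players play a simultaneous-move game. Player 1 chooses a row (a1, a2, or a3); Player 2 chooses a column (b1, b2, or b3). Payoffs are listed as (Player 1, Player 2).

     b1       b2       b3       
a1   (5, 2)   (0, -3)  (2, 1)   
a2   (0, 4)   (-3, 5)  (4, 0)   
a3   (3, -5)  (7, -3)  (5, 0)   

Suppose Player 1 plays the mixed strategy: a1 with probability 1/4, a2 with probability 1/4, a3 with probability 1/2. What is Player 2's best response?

Player 2's best reply maximizes expected payoff against the mix.
b1: (1/4)·2 + (1/4)·4 + (1/2)·(-5) = -1
b2: (1/4)·(-3) + (1/4)·5 + (1/2)·(-3) = -1
b3: (1/4)·1 + (1/4)·0 + (1/2)·0 = 1/4
Highest expected payoff is 1/4, from b3.

b3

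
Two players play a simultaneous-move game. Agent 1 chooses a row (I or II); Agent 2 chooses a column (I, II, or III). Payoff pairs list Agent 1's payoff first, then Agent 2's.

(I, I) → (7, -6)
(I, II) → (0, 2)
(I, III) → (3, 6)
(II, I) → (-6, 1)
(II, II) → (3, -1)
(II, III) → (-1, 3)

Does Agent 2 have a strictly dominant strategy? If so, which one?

Check whether one of Agent 2's strategies beats all alternatives regardless of what the opponent does.
III strictly dominates: vs I: 6 > each of {-6, 2}; vs II: 3 > each of {1, -1}.

III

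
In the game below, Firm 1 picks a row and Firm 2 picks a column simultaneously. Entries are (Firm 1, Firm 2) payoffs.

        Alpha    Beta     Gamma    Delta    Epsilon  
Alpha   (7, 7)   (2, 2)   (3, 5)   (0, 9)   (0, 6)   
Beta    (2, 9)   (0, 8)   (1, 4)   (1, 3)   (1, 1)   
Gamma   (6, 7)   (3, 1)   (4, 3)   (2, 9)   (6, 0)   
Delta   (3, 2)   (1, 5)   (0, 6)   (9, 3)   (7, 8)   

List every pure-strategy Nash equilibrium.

(Delta, Epsilon)

Find each player's best response to every opponent strategy; NE are the intersections.
Firm 1's best responses — vs Alpha: Alpha (payoff 7); vs Beta: Gamma (payoff 3); vs Gamma: Gamma (payoff 4); vs Delta: Delta (payoff 9); vs Epsilon: Delta (payoff 7).
Firm 2's best responses — vs Alpha: Delta (payoff 9); vs Beta: Alpha (payoff 9); vs Gamma: Delta (payoff 9); vs Delta: Epsilon (payoff 8).
The only mutual best response is (Delta, Epsilon); neither player gains by switching there.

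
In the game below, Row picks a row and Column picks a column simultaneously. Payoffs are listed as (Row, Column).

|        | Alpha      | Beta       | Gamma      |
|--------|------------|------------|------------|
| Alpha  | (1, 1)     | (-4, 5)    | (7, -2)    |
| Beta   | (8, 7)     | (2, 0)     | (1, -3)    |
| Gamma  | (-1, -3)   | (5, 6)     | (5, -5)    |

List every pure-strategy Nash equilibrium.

(Beta, Alpha) and (Gamma, Beta)

Check mutual best responses: a cell is a NE iff neither player can gain by unilaterally deviating.
Row's best responses — vs Alpha: Beta (payoff 8); vs Beta: Gamma (payoff 5); vs Gamma: Alpha (payoff 7).
Column's best responses — vs Alpha: Beta (payoff 5); vs Beta: Alpha (payoff 7); vs Gamma: Beta (payoff 6).
Mutual best responses occur at (Beta, Alpha) and (Gamma, Beta); at each, neither player gains by switching.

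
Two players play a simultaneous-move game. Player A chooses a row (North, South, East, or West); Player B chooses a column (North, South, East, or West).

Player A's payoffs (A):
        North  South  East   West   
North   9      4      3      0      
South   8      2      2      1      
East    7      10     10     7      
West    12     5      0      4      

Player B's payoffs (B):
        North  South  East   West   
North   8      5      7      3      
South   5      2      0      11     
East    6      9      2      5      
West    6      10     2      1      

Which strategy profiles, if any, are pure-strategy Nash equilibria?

(East, South)

Find each player's best response to every opponent strategy; NE are the intersections.
Player A's best responses — vs North: West (payoff 12); vs South: East (payoff 10); vs East: East (payoff 10); vs West: East (payoff 7).
Player B's best responses — vs North: North (payoff 8); vs South: West (payoff 11); vs East: South (payoff 9); vs West: South (payoff 10).
The only mutual best response is (East, South); neither player gains by switching there.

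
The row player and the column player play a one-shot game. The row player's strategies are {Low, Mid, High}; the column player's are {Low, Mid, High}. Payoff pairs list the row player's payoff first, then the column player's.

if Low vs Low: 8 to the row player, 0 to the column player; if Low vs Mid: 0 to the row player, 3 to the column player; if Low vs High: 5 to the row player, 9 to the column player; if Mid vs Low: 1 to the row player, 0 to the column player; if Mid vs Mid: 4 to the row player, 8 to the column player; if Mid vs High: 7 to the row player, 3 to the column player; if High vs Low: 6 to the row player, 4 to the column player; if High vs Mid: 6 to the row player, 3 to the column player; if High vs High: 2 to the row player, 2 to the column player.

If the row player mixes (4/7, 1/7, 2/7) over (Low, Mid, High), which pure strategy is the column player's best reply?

High

Compute the column player's expected payoff from each pure strategy against the given mix.
Low: (4/7)·0 + (1/7)·0 + (2/7)·4 = 8/7
Mid: (4/7)·3 + (1/7)·8 + (2/7)·3 = 26/7
High: (4/7)·9 + (1/7)·3 + (2/7)·2 = 43/7
Highest expected payoff is 43/7, from High.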